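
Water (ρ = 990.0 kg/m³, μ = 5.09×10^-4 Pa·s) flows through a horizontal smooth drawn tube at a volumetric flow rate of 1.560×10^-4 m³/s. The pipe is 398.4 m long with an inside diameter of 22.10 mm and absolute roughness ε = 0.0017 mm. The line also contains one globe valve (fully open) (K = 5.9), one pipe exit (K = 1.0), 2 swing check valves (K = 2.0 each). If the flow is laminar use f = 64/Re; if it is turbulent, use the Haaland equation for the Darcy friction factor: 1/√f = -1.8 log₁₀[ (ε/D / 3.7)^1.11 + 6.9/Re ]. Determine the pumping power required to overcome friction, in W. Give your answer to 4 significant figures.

Cross-sectional area A = πD²/4 = π(0.0221)²/4 = 0.0003836 m²; mean velocity V = Q/A = 0.000156/0.0003836 = 0.4067 m/s.
Reynolds number Re = ρVD/μ = 990 · 0.4067 · 0.0221 / 0.000509 = 1.748e+04.
Re > 4000 → turbulent. Relative roughness ε/D = 1.7e-06/0.0221 = 7.69e-05. Haaland: 1/√f = -1.8 log₁₀[(7.69e-05/3.7)^1.11 + 6.9/1.748e+04] = -1.8 log₁₀[6.35e-06 + 0.000395] = 6.114, so f = 0.02675.
Total minor-loss coefficient ΣK = 1·5.9 + 1·1 + 2·2 = 10.9.
ΔP = [f·L/D + ΣK]·(ρV²/2) = [0.02675·398.4/0.0221 + 10.9]·(990·0.4067²/2) = [482.2 + 10.9]·81.87 = 4.037e+04 Pa.
Pumping power P = QΔP = 0.000156·4.037e+04 = 6.2977 W = 6.298 W.

P ≈ 6.298 W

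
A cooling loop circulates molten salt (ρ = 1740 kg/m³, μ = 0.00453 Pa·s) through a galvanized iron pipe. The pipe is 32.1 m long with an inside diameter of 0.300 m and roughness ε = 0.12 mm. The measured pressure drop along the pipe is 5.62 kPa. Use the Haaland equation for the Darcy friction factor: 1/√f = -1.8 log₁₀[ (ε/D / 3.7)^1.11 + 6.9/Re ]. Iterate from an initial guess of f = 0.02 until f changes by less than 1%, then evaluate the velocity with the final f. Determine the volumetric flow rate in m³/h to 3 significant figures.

Rearranging Darcy-Weisbach: V = √(2·ΔP·D/(f·L·ρ)). With ε/D = 0.00012/0.3 = 0.0004, iterate starting from f = 0.02:
  f = 0.02 → V = √(2·5620·0.3/(0.02·32.1·1740)) = 1.737 m/s; Re = ρVD/μ = 2.002e+05; f → 0.01809
  f = 0.01809 → V = 1.827 m/s; Re = 2.105e+05; f → 0.018
Converged (Δf/f < 1%). With the final f = 0.018: V = √(2·5620·0.3/(0.018·32.1·1740)) = 1.831 m/s.
Q = V·A = 1.831·(π/4·0.3²) = 0.1294 m³/s = 466 m³/h.

Q ≈ 466 m³/h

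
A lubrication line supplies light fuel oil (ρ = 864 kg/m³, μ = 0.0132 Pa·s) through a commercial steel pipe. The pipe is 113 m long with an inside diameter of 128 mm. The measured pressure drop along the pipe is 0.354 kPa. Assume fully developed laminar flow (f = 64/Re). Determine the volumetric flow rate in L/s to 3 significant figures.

Q ≈ 1.56 L/s

For laminar flow, f = 64/Re with Re = ρVD/μ, so Darcy-Weisbach reduces to ΔP = 32μLV/D². Solving for V: V = ΔP·D²/(32μL) = 354·(0.128)²/(32·0.0132·113) = 0.1215 m/s.
Check: Re = ρVD/μ = 864·0.1215·0.128/0.0132 = 1018 < 2300, so the laminar assumption holds.
Q = V·A = 0.1215·(π/4·0.128²) = 0.001564 m³/s = 1.56 L/s.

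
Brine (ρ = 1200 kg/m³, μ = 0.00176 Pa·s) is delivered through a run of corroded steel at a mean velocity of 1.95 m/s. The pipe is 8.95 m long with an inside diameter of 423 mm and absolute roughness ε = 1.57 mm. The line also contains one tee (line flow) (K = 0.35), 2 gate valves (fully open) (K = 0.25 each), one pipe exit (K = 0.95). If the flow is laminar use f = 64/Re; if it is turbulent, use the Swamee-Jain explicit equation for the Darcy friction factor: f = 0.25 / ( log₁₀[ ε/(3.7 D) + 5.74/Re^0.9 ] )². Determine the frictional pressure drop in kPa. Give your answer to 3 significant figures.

Reynolds number Re = ρVD/μ = 1200 · 1.95 · 0.423 / 0.00176 = 5.624e+05.
Re > 4000 → turbulent. Relative roughness ε/D = 0.00157/0.423 = 0.00371. Swamee-Jain: f = 0.25/(log₁₀[0.00371/3.7 + 5.74/5.624e+05^0.9])² = 0.25/(log₁₀[0.001 + 3.84e-05])² = 0.25/(-2.982)² = 0.02811.
Total minor-loss coefficient ΣK = 1·0.35 + 2·0.25 + 1·0.95 = 1.8.
ΔP = [f·L/D + ΣK]·(ρV²/2) = [0.02811·8.95/0.423 + 1.8]·(1200·1.95²/2) = [0.5947 + 1.8]·2282 = 5464 Pa.
ΔP = 5464 Pa = 5.46 kPa.

ΔP ≈ 5.46 kPa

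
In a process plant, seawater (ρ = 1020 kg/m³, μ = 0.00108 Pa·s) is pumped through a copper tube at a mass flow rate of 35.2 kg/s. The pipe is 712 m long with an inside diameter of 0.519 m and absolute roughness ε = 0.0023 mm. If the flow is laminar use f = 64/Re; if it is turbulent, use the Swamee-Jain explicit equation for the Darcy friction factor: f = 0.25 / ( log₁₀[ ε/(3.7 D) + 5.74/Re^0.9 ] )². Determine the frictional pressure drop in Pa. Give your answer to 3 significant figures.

A = πD²/4 = π(0.519)²/4 = 0.2116 m²; mean velocity V = ṁ/(ρA) = 35.2/(1020 · 0.2116) = 0.1631 m/s.
Reynolds number Re = ρVD/μ = 1020 · 0.1631 · 0.519 / 0.00108 = 7.996e+04.
Re > 4000 → turbulent. Relative roughness ε/D = 2.3e-06/0.519 = 4.43e-06. Swamee-Jain: f = 0.25/(log₁₀[4.43e-06/3.7 + 5.74/7.996e+04^0.9])² = 0.25/(log₁₀[1.2e-06 + 0.000222])² = 0.25/(-3.651)² = 0.01875.
Darcy-Weisbach: ΔP = f(L/D)(ρV²/2) = 0.01875·(712/0.519)·(1020·0.1631²/2) = 0.01875·1372·13.57 = 349.1 Pa.

ΔP ≈ 349 Pa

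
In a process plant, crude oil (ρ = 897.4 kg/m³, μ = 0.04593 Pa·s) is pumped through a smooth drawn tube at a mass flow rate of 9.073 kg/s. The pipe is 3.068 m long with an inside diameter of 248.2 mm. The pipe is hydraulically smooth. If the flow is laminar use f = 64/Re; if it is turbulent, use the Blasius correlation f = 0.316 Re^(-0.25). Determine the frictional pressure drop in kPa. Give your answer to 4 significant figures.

ΔP ≈ 0.01530 kPa

A = πD²/4 = π(0.2482)²/4 = 0.04838 m²; mean velocity V = ṁ/(ρA) = 9.073/(897.4 · 0.04838) = 0.209 m/s.
Reynolds number Re = ρVD/μ = 897.4 · 0.209 · 0.2482 / 0.0459 = 1013.
Re < 2300 → laminar flow, so f = 64/Re = 64/1013 = 0.06316 (the turbulent correlation is not needed).
Darcy-Weisbach: ΔP = f(L/D)(ρV²/2) = 0.06316·(3.068/0.2482)·(897.4·0.209²/2) = 0.06316·12.36·19.59 = 15.3 Pa.
ΔP = 15.3 Pa = 0.01530 kPa.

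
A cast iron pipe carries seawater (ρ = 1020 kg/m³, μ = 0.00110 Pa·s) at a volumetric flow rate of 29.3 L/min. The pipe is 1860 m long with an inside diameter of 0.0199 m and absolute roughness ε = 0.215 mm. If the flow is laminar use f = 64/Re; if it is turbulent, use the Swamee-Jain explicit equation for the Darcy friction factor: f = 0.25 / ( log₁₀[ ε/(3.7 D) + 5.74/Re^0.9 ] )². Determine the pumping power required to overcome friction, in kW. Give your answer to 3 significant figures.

P ≈ 2.37 kW

Q = 29.3 L/min = 29.3/60000 = 0.0004883 m³/s.
Cross-sectional area A = πD²/4 = π(0.0199)²/4 = 0.000311 m²; mean velocity V = Q/A = 0.0004883/0.000311 = 1.57 m/s.
Reynolds number Re = ρVD/μ = 1020 · 1.57 · 0.0199 / 0.0011 = 2.897e+04.
Re > 4000 → turbulent. Relative roughness ε/D = 0.000215/0.0199 = 0.0108. Swamee-Jain: f = 0.25/(log₁₀[0.0108/3.7 + 5.74/2.897e+04^0.9])² = 0.25/(log₁₀[0.00292 + 0.000554])² = 0.25/(-2.459)² = 0.04134.
Darcy-Weisbach: ΔP = f(L/D)(ρV²/2) = 0.04134·(1860/0.0199)·(1020·1.57²/2) = 0.04134·9.347e+04·1257 = 4.857e+06 Pa.
Pumping power P = QΔP = 0.0004883·4.857e+06 = 2372 W = 2.37 kW.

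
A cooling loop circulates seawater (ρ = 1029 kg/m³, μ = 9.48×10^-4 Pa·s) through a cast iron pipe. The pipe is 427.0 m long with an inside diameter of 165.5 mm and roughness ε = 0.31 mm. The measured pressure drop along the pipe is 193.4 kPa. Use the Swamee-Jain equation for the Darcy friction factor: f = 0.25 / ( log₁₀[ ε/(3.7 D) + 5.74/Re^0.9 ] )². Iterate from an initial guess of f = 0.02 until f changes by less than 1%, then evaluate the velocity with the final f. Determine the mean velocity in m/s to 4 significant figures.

V ≈ 2.486 m/s

Rearranging Darcy-Weisbach: V = √(2·ΔP·D/(f·L·ρ)). With ε/D = 0.00031/0.1655 = 0.00187, iterate starting from f = 0.02:
  f = 0.02 → V = √(2·1.934e+05·0.1655/(0.02·427·1029)) = 2.699 m/s; Re = ρVD/μ = 4.849e+05; f → 0.02353
  f = 0.02353 → V = 2.488 m/s; Re = 4.47e+05; f → 0.02357
Converged (Δf/f < 1%). With the final f = 0.02357: V = √(2·1.934e+05·0.1655/(0.02357·427·1029)) = 2.486 m/s.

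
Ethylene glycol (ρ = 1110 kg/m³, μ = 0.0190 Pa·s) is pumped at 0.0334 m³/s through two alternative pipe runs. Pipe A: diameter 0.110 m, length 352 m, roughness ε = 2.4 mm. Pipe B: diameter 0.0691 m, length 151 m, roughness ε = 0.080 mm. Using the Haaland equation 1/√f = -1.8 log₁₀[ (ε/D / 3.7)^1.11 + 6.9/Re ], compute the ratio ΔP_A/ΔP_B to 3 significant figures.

Pipe A: V = Q/A = 0.0334/0.009503 = 3.515 m/s; Re = 2.259e+04; ε/D = 0.0218; Haaland → f = 0.05198; ΔP_A = f(L/D)(ρV²/2) = 1.14e+06 Pa.
Pipe B: V = Q/A = 0.0334/0.00375 = 8.906 m/s; Re = 3.595e+04; ε/D = 0.00116; Haaland → f = 0.02528; ΔP_B = f(L/D)(ρV²/2) = 2.432e+06 Pa.
ΔP_A/ΔP_B = 1.14e+06/2.432e+06 = 0.469.

ΔP_A/ΔP_B ≈ 0.469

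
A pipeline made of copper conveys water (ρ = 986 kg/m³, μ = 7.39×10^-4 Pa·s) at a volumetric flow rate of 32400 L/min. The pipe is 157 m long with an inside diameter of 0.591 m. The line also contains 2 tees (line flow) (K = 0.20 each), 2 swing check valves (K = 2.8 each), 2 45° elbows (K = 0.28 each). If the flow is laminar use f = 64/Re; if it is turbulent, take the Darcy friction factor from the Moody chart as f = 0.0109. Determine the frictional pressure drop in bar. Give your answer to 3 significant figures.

Q = 32400 L/min = 32400/60000 = 0.54 m³/s.
Cross-sectional area A = πD²/4 = π(0.591)²/4 = 0.2743 m²; mean velocity V = Q/A = 0.54/0.2743 = 1.968 m/s.
Reynolds number Re = ρVD/μ = 986 · 1.968 · 0.591 / 0.000739 = 1.552e+06.
Re > 4000 → turbulent; use the Moody-chart value f = 0.0109.
Total minor-loss coefficient ΣK = 2·0.2 + 2·2.8 + 2·0.28 = 6.56.
ΔP = [f·L/D + ΣK]·(ρV²/2) = [0.0109·157/0.591 + 6.56]·(986·1.968²/2) = [2.896 + 6.56]·1910 = 1.806e+04 Pa.
ΔP = 1.806e+04 Pa = 0.181 bar.

ΔP ≈ 0.181 bar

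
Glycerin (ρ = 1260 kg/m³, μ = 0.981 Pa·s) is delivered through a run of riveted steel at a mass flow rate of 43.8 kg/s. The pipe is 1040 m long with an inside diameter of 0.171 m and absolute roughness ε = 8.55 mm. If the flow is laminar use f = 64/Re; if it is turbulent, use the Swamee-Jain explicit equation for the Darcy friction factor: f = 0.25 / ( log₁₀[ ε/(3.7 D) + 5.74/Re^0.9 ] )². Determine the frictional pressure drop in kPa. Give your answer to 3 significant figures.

ΔP ≈ 1690 kPa

A = πD²/4 = π(0.171)²/4 = 0.02297 m²; mean velocity V = ṁ/(ρA) = 43.8/(1260 · 0.02297) = 1.514 m/s.
Reynolds number Re = ρVD/μ = 1260 · 1.514 · 0.171 / 0.981 = 332.4.
Re < 2300 → laminar flow, so f = 64/Re = 64/332.4 = 0.1925 (the turbulent correlation is not needed).
Darcy-Weisbach: ΔP = f(L/D)(ρV²/2) = 0.1925·(1040/0.171)·(1260·1.514²/2) = 0.1925·6082·1443 = 1.69e+06 Pa.
ΔP = 1.69e+06 Pa = 1690 kPa.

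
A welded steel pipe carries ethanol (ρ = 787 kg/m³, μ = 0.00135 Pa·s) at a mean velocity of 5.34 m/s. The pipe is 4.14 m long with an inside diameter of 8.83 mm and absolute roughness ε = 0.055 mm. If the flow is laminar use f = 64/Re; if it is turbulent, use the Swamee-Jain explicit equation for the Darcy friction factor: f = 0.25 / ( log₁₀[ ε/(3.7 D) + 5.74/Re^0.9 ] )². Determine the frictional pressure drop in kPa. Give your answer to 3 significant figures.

ΔP ≈ 188 kPa

Reynolds number Re = ρVD/μ = 787 · 5.34 · 0.00883 / 0.00135 = 2.749e+04.
Re > 4000 → turbulent. Relative roughness ε/D = 5.5e-05/0.00883 = 0.00623. Swamee-Jain: f = 0.25/(log₁₀[0.00623/3.7 + 5.74/2.749e+04^0.9])² = 0.25/(log₁₀[0.00168 + 0.00058])² = 0.25/(-2.645)² = 0.03573.
Darcy-Weisbach: ΔP = f(L/D)(ρV²/2) = 0.03573·(4.14/0.00883)·(787·5.34²/2) = 0.03573·468.9·1.122e+04 = 1.88e+05 Pa.
ΔP = 1.88e+05 Pa = 188 kPa.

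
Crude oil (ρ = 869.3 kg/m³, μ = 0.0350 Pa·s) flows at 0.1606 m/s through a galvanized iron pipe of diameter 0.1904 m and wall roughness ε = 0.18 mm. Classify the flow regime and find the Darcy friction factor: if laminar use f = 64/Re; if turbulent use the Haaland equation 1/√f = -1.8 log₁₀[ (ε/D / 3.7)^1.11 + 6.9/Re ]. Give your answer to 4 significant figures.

Re = ρVD/μ = 869.3·0.1606·0.1904/0.035 = 759.5.
Re < 2300 → laminar, so f = 64/Re = 0.08427 (roughness is irrelevant in laminar flow).

f ≈ 0.08427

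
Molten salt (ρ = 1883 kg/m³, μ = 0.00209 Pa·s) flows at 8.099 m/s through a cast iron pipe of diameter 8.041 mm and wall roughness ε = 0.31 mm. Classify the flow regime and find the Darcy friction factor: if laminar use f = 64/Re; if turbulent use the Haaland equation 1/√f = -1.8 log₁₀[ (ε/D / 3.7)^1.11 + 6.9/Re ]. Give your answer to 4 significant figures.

Re = ρVD/μ = 1883·8.099·0.008041/0.00209 = 5.867e+04.
Re > 4000 → turbulent. ε/D = 0.00031/0.008041 = 0.0386; Haaland: 1/√f = -1.8 log₁₀[0.00631 + 0.000118] = 3.946, so f = 0.06423.

f ≈ 0.06423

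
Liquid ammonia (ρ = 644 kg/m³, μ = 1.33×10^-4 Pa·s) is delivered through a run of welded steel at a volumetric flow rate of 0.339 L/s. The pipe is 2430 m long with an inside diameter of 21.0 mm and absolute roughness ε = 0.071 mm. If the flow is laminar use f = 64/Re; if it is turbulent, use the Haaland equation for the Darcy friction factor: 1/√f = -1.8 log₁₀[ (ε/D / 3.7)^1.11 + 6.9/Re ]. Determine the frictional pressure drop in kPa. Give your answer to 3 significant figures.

ΔP ≈ 1010 kPa

Q = 0.339 L/s = 0.339/1000 = 0.000339 m³/s.
Cross-sectional area A = πD²/4 = π(0.021)²/4 = 0.0003464 m²; mean velocity V = Q/A = 0.000339/0.0003464 = 0.9787 m/s.
Reynolds number Re = ρVD/μ = 644 · 0.9787 · 0.021 / 0.000133 = 9.952e+04.
Re > 4000 → turbulent. Relative roughness ε/D = 7.1e-05/0.021 = 0.00338. Haaland: 1/√f = -1.8 log₁₀[(0.00338/3.7)^1.11 + 6.9/9.952e+04] = -1.8 log₁₀[0.000423 + 6.93e-05] = 5.954, so f = 0.02821.
Darcy-Weisbach: ΔP = f(L/D)(ρV²/2) = 0.02821·(2430/0.021)·(644·0.9787²/2) = 0.02821·1.157e+05·308.5 = 1.007e+06 Pa.
ΔP = 1.007e+06 Pa = 1010 kPa.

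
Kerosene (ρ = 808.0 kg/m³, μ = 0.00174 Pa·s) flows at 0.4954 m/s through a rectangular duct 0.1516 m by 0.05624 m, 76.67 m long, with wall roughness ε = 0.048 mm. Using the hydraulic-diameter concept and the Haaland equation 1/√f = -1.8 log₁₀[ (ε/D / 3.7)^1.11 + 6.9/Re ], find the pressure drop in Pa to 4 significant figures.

Hydraulic diameter D_h = 4A/P = 4·(0.1516·0.05624)/(2·(0.1516+0.05624)) = 0.0341/0.4157 = 0.08204 m.
Re = ρVD_h/μ = 808·0.4954·0.08204/0.00174 = 1.887e+04.
ε/D_h = 4.8e-05/0.08204 = 0.000585; Haaland gives 1/√f = -1.8 log₁₀[6.04e-05+0.000366] = 6.067, so f = 0.02717.
ΔP = f(L/D_h)(ρV²/2) = 0.02717·76.67/0.08204·99.15 = 2517 Pa.

ΔP ≈ 2517 Pa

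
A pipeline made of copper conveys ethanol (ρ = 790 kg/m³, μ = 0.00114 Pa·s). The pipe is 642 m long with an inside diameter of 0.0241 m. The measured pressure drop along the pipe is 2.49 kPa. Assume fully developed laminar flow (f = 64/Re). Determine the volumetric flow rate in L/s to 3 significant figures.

For laminar flow, f = 64/Re with Re = ρVD/μ, so Darcy-Weisbach reduces to ΔP = 32μLV/D². Solving for V: V = ΔP·D²/(32μL) = 2490·(0.0241)²/(32·0.00114·642) = 0.06175 m/s.
Check: Re = ρVD/μ = 790·0.06175·0.0241/0.00114 = 1031 < 2300, so the laminar assumption holds.
Q = V·A = 0.06175·(π/4·0.0241²) = 2.817e-05 m³/s = 0.0282 L/s.

Q ≈ 0.0282 L/s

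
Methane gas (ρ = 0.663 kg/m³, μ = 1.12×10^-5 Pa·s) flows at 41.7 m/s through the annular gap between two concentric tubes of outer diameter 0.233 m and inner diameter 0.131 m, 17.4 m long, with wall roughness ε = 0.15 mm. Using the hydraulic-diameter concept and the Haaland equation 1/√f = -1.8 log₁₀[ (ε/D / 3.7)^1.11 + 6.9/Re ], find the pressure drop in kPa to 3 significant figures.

Hydraulic diameter D_h = 4A/P = D_o - D_i = 0.233 - 0.131 = 0.102 m.
Re = ρVD_h/μ = 0.663·41.7·0.102/1.12e-05 = 2.518e+05.
ε/D_h = 0.00015/0.102 = 0.00147; Haaland gives 1/√f = -1.8 log₁₀[0.000168+2.74e-05] = 6.676, so f = 0.02243.
ΔP = f(L/D_h)(ρV²/2) = 0.02243·17.4/0.102·576.4 = 2206 Pa.
ΔP = 2.21 kPa.

ΔP ≈ 2.21 kPa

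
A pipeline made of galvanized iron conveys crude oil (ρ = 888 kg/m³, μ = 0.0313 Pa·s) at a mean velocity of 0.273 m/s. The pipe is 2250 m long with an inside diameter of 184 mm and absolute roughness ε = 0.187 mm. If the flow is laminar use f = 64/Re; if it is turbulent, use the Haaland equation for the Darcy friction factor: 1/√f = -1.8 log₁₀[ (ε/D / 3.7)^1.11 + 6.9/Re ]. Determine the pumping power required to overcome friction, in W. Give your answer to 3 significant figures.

Reynolds number Re = ρVD/μ = 888 · 0.273 · 0.184 / 0.0313 = 1425.
Re < 2300 → laminar flow, so f = 64/Re = 64/1425 = 0.04491 (the turbulent correlation is not needed).
Darcy-Weisbach: ΔP = f(L/D)(ρV²/2) = 0.04491·(2250/0.184)·(888·0.273²/2) = 0.04491·1.223e+04·33.09 = 1.817e+04 Pa.
Q = V·A = 0.273·0.02659 = 0.007259 m³/s.
Pumping power P = QΔP = 0.007259·1.817e+04 = 131.9 W = 132 W.

P ≈ 132 W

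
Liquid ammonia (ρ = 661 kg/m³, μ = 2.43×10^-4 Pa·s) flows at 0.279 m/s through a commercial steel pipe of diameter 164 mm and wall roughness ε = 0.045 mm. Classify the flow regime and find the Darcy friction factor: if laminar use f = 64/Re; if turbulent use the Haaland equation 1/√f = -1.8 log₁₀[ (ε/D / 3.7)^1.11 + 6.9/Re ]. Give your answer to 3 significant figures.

f ≈ 0.0185

Re = ρVD/μ = 661·0.279·0.164/0.000243 = 1.245e+05.
Re > 4000 → turbulent. ε/D = 4.5e-05/0.164 = 0.000274; Haaland: 1/√f = -1.8 log₁₀[2.61e-05 + 5.54e-05] = 7.36, so f = 0.01846.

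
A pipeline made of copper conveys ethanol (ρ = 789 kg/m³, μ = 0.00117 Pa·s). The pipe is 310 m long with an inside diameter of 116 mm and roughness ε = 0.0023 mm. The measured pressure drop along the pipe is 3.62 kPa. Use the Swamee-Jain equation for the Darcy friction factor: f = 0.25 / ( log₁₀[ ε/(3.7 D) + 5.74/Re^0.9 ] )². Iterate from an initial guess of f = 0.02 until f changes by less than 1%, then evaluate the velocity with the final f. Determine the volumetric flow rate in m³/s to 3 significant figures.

Rearranging Darcy-Weisbach: V = √(2·ΔP·D/(f·L·ρ)). With ε/D = 2.3e-06/0.116 = 1.98e-05, iterate starting from f = 0.02:
  f = 0.02 → V = √(2·3620·0.116/(0.02·310·789)) = 0.4143 m/s; Re = ρVD/μ = 3.241e+04; f → 0.02301
  f = 0.02301 → V = 0.3863 m/s; Re = 3.022e+04; f → 0.02339
  f = 0.02339 → V = 0.3831 m/s; Re = 2.997e+04; f → 0.02344
Converged (Δf/f < 1%). With the final f = 0.02344: V = √(2·3620·0.116/(0.02344·310·789)) = 0.3827 m/s.
Q = V·A = 0.3827·(π/4·0.116²) = 0.004045 m³/s = 0.00404 m³/s.

Q ≈ 0.00404 m³/s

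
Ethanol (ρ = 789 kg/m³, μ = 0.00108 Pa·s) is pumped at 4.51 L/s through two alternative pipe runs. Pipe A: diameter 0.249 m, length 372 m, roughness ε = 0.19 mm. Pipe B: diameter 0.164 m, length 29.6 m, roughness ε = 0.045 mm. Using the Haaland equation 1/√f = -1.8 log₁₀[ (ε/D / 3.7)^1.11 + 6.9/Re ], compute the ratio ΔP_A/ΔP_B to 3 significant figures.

Pipe A: V = Q/A = 0.00451/0.0487 = 0.09262 m/s; Re = 1.685e+04; ε/D = 0.000763; Haaland → f = 0.02818; ΔP_A = f(L/D)(ρV²/2) = 142.5 Pa.
Pipe B: V = Q/A = 0.00451/0.02112 = 0.2135 m/s; Re = 2.558e+04; ε/D = 0.000274; Haaland → f = 0.02478; ΔP_B = f(L/D)(ρV²/2) = 80.43 Pa.
ΔP_A/ΔP_B = 142.5/80.43 = 1.77.

ΔP_A/ΔP_B ≈ 1.77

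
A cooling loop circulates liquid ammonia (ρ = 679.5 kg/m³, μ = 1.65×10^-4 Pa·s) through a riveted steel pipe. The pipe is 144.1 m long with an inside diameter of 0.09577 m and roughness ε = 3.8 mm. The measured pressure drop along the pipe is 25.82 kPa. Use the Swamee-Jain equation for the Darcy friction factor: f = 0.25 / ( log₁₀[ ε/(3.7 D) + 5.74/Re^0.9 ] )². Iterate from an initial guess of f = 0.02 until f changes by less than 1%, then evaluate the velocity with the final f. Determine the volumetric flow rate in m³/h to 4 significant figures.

Rearranging Darcy-Weisbach: V = √(2·ΔP·D/(f·L·ρ)). With ε/D = 0.0038/0.09577 = 0.0397, iterate starting from f = 0.02:
  f = 0.02 → V = √(2·2.582e+04·0.09577/(0.02·144.1·679.5)) = 1.589 m/s; Re = ρVD/μ = 6.268e+05; f → 0.06453
  f = 0.06453 → V = 0.8847 m/s; Re = 3.489e+05; f → 0.0646
Converged (Δf/f < 1%). With the final f = 0.0646: V = √(2·2.582e+04·0.09577/(0.0646·144.1·679.5)) = 0.8842 m/s.
Q = V·A = 0.8842·(π/4·0.09577²) = 0.00637 m³/s = 22.93 m³/h.

Q ≈ 22.93 m³/h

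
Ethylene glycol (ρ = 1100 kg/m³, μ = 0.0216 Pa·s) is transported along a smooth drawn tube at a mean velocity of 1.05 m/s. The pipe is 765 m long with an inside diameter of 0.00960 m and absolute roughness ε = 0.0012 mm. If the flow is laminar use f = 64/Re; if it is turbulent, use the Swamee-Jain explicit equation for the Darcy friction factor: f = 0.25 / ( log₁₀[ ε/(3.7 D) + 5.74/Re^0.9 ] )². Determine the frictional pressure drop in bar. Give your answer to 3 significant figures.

ΔP ≈ 60.2 bar

Reynolds number Re = ρVD/μ = 1100 · 1.05 · 0.0096 / 0.0216 = 513.3.
Re < 2300 → laminar flow, so f = 64/Re = 64/513.3 = 0.1247 (the turbulent correlation is not needed).
Darcy-Weisbach: ΔP = f(L/D)(ρV²/2) = 0.1247·(765/0.0096)·(1100·1.05²/2) = 0.1247·7.969e+04·606.4 = 6.024e+06 Pa.
ΔP = 6.024e+06 Pa = 60.2 bar.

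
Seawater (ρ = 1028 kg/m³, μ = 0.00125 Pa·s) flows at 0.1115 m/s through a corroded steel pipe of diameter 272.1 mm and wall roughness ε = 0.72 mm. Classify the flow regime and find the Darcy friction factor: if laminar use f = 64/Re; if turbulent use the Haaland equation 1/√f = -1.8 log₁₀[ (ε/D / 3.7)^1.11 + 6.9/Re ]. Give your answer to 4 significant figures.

f ≈ 0.02972

Re = ρVD/μ = 1028·0.1115·0.2721/0.00125 = 2.495e+04.
Re > 4000 → turbulent. ε/D = 0.00072/0.2721 = 0.00265; Haaland: 1/√f = -1.8 log₁₀[0.000322 + 0.000277] = 5.801, so f = 0.02972.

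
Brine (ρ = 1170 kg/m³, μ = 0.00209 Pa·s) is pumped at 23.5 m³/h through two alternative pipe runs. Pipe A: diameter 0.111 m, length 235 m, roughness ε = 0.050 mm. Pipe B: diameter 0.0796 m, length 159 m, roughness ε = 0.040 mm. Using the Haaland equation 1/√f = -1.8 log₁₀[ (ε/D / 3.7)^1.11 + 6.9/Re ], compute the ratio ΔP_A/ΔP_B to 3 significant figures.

ΔP_A/ΔP_B ≈ 0.295

Pipe A: V = Q/A = 0.006528/0.009677 = 0.6746 m/s; Re = 4.192e+04; ε/D = 0.00045; Haaland → f = 0.02281; ΔP_A = f(L/D)(ρV²/2) = 1.286e+04 Pa.
Pipe B: V = Q/A = 0.006528/0.004976 = 1.312 m/s; Re = 5.845e+04; ε/D = 0.000503; Haaland → f = 0.02169; ΔP_B = f(L/D)(ρV²/2) = 4.362e+04 Pa.
ΔP_A/ΔP_B = 1.286e+04/4.362e+04 = 0.295.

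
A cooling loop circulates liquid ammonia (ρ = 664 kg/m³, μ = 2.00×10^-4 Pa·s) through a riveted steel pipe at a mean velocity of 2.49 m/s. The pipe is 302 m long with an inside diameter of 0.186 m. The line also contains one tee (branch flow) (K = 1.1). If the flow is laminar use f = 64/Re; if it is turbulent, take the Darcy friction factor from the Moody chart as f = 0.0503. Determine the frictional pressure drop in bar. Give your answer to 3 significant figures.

ΔP ≈ 1.70 bar

Reynolds number Re = ρVD/μ = 664 · 2.49 · 0.186 / 0.0002 = 1.538e+06.
Re > 4000 → turbulent; use the Moody-chart value f = 0.0503.
Total minor-loss coefficient ΣK = 1·1.1 = 1.1.
ΔP = [f·L/D + ΣK]·(ρV²/2) = [0.0503·302/0.186 + 1.1]·(664·2.49²/2) = [81.67 + 1.1]·2058 = 1.704e+05 Pa.
ΔP = 1.704e+05 Pa = 1.70 bar.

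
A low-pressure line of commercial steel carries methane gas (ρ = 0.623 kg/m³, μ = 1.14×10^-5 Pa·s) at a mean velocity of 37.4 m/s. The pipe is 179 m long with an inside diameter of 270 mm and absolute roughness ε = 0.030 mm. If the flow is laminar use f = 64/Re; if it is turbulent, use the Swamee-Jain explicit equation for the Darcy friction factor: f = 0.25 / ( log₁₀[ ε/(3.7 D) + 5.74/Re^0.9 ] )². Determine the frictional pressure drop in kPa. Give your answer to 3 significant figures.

ΔP ≈ 4.17 kPa

Reynolds number Re = ρVD/μ = 0.623 · 37.4 · 0.27 / 1.14e-05 = 5.518e+05.
Re > 4000 → turbulent. Relative roughness ε/D = 3e-05/0.27 = 0.000111. Swamee-Jain: f = 0.25/(log₁₀[0.000111/3.7 + 5.74/5.518e+05^0.9])² = 0.25/(log₁₀[3e-05 + 3.9e-05])² = 0.25/(-4.161)² = 0.01444.
Darcy-Weisbach: ΔP = f(L/D)(ρV²/2) = 0.01444·(179/0.27)·(0.623·37.4²/2) = 0.01444·663·435.7 = 4171 Pa.
ΔP = 4171 Pa = 4.17 kPa.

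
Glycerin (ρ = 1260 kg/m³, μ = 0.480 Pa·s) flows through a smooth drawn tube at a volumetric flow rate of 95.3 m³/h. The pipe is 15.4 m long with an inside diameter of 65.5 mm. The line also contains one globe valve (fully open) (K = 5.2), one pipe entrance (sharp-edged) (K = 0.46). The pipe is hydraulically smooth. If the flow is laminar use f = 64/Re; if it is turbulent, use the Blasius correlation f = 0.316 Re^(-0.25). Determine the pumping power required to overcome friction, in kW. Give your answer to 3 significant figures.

Q = 95.3 m³/h = 95.3/3600 = 0.02647 m³/s.
Cross-sectional area A = πD²/4 = π(0.0655)²/4 = 0.00337 m²; mean velocity V = Q/A = 0.02647/0.00337 = 7.856 m/s.
Reynolds number Re = ρVD/μ = 1260 · 7.856 · 0.0655 / 0.48 = 1351.
Re < 2300 → laminar flow, so f = 64/Re = 64/1351 = 0.04738 (the turbulent correlation is not needed).
Total minor-loss coefficient ΣK = 1·5.2 + 1·0.46 = 5.66.
ΔP = [f·L/D + ΣK]·(ρV²/2) = [0.04738·15.4/0.0655 + 5.66]·(1260·7.856²/2) = [11.14 + 5.66]·3.888e+04 = 6.532e+05 Pa.
Pumping power P = QΔP = 0.02647·6.532e+05 = 17290 W = 17.3 kW.

P ≈ 17.3 kW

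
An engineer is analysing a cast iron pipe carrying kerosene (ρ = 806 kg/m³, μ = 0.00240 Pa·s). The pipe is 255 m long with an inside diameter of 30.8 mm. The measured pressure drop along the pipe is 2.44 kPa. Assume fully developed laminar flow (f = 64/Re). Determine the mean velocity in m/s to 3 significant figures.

V ≈ 0.118 m/s

For laminar flow, f = 64/Re with Re = ρVD/μ, so Darcy-Weisbach reduces to ΔP = 32μLV/D². Solving for V: V = ΔP·D²/(32μL) = 2440·(0.0308)²/(32·0.0024·255) = 0.1182 m/s.
Check: Re = ρVD/μ = 806·0.1182·0.0308/0.0024 = 1223 < 2300, so the laminar assumption holds.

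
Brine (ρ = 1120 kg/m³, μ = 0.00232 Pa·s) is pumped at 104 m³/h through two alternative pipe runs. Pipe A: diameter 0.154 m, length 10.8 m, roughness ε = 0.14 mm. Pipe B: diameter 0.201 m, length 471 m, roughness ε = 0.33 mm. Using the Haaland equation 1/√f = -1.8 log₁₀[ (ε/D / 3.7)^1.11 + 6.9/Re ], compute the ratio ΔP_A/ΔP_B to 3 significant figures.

Pipe A: V = Q/A = 0.02889/0.01863 = 1.551 m/s; Re = 1.153e+05; ε/D = 0.000909; Haaland → f = 0.02137; ΔP_A = f(L/D)(ρV²/2) = 2019 Pa.
Pipe B: V = Q/A = 0.02889/0.03173 = 0.9104 m/s; Re = 8.834e+04; ε/D = 0.00164; Haaland → f = 0.02419; ΔP_B = f(L/D)(ρV²/2) = 2.631e+04 Pa.
ΔP_A/ΔP_B = 2019/2.631e+04 = 0.0767.

ΔP_A/ΔP_B ≈ 0.0767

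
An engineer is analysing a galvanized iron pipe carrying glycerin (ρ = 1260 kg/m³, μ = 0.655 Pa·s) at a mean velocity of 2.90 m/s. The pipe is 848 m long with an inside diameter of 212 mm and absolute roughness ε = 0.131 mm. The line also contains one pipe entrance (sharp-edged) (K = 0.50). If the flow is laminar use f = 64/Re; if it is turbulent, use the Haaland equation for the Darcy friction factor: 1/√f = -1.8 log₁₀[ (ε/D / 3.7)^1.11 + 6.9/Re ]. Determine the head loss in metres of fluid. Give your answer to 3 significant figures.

h_f ≈ 93.0 m

Reynolds number Re = ρVD/μ = 1260 · 2.9 · 0.212 / 0.655 = 1183.
Re < 2300 → laminar flow, so f = 64/Re = 64/1183 = 0.05411 (the turbulent correlation is not needed).
Total minor-loss coefficient ΣK = 1·0.5 = 0.5.
ΔP = [f·L/D + ΣK]·(ρV²/2) = [0.05411·848/0.212 + 0.5]·(1260·2.9²/2) = [216.5 + 0.5]·5298 = 1.15e+06 Pa.
Head loss h_f = ΔP/(ρg) = 1.15e+06/(1260·9.81) = 93.0 m.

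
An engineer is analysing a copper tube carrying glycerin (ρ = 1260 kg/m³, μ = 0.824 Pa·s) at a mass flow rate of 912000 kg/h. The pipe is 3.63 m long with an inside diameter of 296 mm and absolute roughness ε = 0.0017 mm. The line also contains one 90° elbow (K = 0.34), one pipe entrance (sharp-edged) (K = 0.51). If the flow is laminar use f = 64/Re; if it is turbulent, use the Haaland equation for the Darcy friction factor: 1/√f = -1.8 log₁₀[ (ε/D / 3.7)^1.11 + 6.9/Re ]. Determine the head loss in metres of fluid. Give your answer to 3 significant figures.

ṁ = 912000 kg/h = 912000/3600 = 253.3 kg/s.
A = πD²/4 = π(0.296)²/4 = 0.06881 m²; mean velocity V = ṁ/(ρA) = 253.3/(1260 · 0.06881) = 2.922 m/s.
Reynolds number Re = ρVD/μ = 1260 · 2.922 · 0.296 / 0.824 = 1322.
Re < 2300 → laminar flow, so f = 64/Re = 64/1322 = 0.04839 (the turbulent correlation is not needed).
Total minor-loss coefficient ΣK = 1·0.34 + 1·0.51 = 0.85.
ΔP = [f·L/D + ΣK]·(ρV²/2) = [0.04839·3.63/0.296 + 0.85]·(1260·2.922²/2) = [0.5935 + 0.85]·5378 = 7763 Pa.
Head loss h_f = ΔP/(ρg) = 7763/(1260·9.81) = 0.628 m.

h_f ≈ 0.628 m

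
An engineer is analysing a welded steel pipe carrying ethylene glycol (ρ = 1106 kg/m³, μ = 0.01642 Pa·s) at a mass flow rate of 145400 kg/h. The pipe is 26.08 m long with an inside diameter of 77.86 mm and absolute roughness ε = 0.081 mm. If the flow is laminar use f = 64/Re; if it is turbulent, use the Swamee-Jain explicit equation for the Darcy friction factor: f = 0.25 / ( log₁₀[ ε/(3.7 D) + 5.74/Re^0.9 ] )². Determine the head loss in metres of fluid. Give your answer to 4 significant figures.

h_f ≈ 25.16 m

ṁ = 145400 kg/h = 145400/3600 = 40.39 kg/s.
A = πD²/4 = π(0.07786)²/4 = 0.004761 m²; mean velocity V = ṁ/(ρA) = 40.39/(1106 · 0.004761) = 7.67 m/s.
Reynolds number Re = ρVD/μ = 1106 · 7.67 · 0.07786 / 0.0164 = 4.022e+04.
Re > 4000 → turbulent. Relative roughness ε/D = 8.1e-05/0.07786 = 0.00104. Swamee-Jain: f = 0.25/(log₁₀[0.00104/3.7 + 5.74/4.022e+04^0.9])² = 0.25/(log₁₀[0.000281 + 0.000412])² = 0.25/(-3.159)² = 0.02505.
Darcy-Weisbach: ΔP = f(L/D)(ρV²/2) = 0.02505·(26.08/0.07786)·(1106·7.67²/2) = 0.02505·335·3.253e+04 = 2.73e+05 Pa.
Head loss h_f = ΔP/(ρg) = 2.73e+05/(1106·9.81) = 25.16 m.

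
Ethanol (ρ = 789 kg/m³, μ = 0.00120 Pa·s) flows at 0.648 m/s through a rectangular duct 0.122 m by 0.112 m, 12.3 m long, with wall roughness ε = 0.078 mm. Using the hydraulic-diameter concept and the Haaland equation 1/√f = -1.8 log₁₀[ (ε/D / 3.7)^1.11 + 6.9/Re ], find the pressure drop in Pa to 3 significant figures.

Hydraulic diameter D_h = 4A/P = 4·(0.122·0.112)/(2·(0.122+0.112)) = 0.05466/0.468 = 0.1168 m.
Re = ρVD_h/μ = 789·0.648·0.1168/0.0012 = 4.976e+04.
ε/D_h = 7.8e-05/0.1168 = 0.000668; Haaland gives 1/√f = -1.8 log₁₀[6.99e-05+0.000139] = 6.625, so f = 0.02278.
ΔP = f(L/D_h)(ρV²/2) = 0.02278·12.3/0.1168·165.7 = 397.5 Pa.

ΔP ≈ 397 Pa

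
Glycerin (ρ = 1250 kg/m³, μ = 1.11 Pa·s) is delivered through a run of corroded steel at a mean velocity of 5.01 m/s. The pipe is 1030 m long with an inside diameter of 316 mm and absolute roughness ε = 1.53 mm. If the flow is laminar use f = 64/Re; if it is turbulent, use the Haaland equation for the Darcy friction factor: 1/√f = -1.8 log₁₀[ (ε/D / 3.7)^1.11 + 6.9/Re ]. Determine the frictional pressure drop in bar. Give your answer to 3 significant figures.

Reynolds number Re = ρVD/μ = 1250 · 5.01 · 0.316 / 1.11 = 1783.
Re < 2300 → laminar flow, so f = 64/Re = 64/1783 = 0.0359 (the turbulent correlation is not needed).
Darcy-Weisbach: ΔP = f(L/D)(ρV²/2) = 0.0359·(1030/0.316)·(1250·5.01²/2) = 0.0359·3259·1.569e+04 = 1.836e+06 Pa.
ΔP = 1.836e+06 Pa = 18.4 bar.

ΔP ≈ 18.4 bar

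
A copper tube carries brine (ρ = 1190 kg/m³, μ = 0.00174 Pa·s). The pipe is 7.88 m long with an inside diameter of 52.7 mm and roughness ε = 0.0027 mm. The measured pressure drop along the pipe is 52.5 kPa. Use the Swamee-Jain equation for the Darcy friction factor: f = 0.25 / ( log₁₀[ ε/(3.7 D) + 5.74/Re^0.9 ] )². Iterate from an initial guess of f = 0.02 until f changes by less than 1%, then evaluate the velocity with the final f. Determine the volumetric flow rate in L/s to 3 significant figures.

Q ≈ 13.4 L/s

Rearranging Darcy-Weisbach: V = √(2·ΔP·D/(f·L·ρ)). With ε/D = 2.7e-06/0.0527 = 5.12e-05, iterate starting from f = 0.02:
  f = 0.02 → V = √(2·5.25e+04·0.0527/(0.02·7.88·1190)) = 5.432 m/s; Re = ρVD/μ = 1.958e+05; f → 0.01605
  f = 0.01605 → V = 6.064 m/s; Re = 2.186e+05; f → 0.01575
  f = 0.01575 → V = 6.122 m/s; Re = 2.206e+05; f → 0.01572
Converged (Δf/f < 1%). With the final f = 0.01572: V = √(2·5.25e+04·0.0527/(0.01572·7.88·1190)) = 6.126 m/s.
Q = V·A = 6.126·(π/4·0.0527²) = 0.01336 m³/s = 13.4 L/s.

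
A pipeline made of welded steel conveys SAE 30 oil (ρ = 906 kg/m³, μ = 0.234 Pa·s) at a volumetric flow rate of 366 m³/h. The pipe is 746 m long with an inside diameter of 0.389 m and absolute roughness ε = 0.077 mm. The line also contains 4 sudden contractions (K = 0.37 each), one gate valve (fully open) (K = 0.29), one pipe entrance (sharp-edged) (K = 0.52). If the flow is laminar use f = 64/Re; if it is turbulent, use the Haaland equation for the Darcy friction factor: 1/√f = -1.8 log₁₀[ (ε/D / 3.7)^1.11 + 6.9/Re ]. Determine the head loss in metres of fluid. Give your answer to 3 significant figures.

Q = 366 m³/h = 366/3600 = 0.1017 m³/s.
Cross-sectional area A = πD²/4 = π(0.389)²/4 = 0.1188 m²; mean velocity V = Q/A = 0.1017/0.1188 = 0.8554 m/s.
Reynolds number Re = ρVD/μ = 906 · 0.8554 · 0.389 / 0.234 = 1288.
Re < 2300 → laminar flow, so f = 64/Re = 64/1288 = 0.04967 (the turbulent correlation is not needed).
Total minor-loss coefficient ΣK = 4·0.37 + 1·0.29 + 1·0.52 = 2.29.
ΔP = [f·L/D + ΣK]·(ρV²/2) = [0.04967·746/0.389 + 2.29]·(906·0.8554²/2) = [95.26 + 2.29]·331.5 = 3.234e+04 Pa.
Head loss h_f = ΔP/(ρg) = 3.234e+04/(906·9.81) = 3.64 m.

h_f ≈ 3.64 m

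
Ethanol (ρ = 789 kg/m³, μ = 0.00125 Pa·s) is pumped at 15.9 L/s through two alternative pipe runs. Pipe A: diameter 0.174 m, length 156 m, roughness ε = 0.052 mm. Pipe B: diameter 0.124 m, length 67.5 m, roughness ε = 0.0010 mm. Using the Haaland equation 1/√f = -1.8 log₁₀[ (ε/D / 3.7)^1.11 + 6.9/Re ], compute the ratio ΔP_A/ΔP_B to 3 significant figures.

ΔP_A/ΔP_B ≈ 0.483

Pipe A: V = Q/A = 0.0159/0.02378 = 0.6687 m/s; Re = 7.344e+04; ε/D = 0.000299; Haaland → f = 0.02017; ΔP_A = f(L/D)(ρV²/2) = 3190 Pa.
Pipe B: V = Q/A = 0.0159/0.01208 = 1.317 m/s; Re = 1.031e+05; ε/D = 8.06e-06; Haaland → f = 0.01774; ΔP_B = f(L/D)(ρV²/2) = 6605 Pa.
ΔP_A/ΔP_B = 3190/6605 = 0.483.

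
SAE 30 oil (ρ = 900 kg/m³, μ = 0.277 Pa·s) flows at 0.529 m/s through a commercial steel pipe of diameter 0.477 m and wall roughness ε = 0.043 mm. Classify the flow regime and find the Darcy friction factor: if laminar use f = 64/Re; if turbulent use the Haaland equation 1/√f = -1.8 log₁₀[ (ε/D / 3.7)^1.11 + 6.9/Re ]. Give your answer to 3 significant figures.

Re = ρVD/μ = 900·0.529·0.477/0.277 = 819.9.
Re < 2300 → laminar, so f = 64/Re = 0.07806 (roughness is irrelevant in laminar flow).

f ≈ 0.0781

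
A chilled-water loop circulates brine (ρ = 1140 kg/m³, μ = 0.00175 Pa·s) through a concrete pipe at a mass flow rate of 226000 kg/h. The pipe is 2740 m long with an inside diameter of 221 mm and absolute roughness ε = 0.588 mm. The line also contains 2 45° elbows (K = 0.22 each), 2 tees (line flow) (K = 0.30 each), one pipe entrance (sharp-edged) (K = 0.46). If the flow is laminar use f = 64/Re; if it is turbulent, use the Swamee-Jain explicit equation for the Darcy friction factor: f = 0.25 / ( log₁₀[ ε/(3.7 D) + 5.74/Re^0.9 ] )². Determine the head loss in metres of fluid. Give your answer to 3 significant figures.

h_f ≈ 34.3 m

ṁ = 226000 kg/h = 226000/3600 = 62.78 kg/s.
A = πD²/4 = π(0.221)²/4 = 0.03836 m²; mean velocity V = ṁ/(ρA) = 62.78/(1140 · 0.03836) = 1.436 m/s.
Reynolds number Re = ρVD/μ = 1140 · 1.436 · 0.221 / 0.00175 = 2.067e+05.
Re > 4000 → turbulent. Relative roughness ε/D = 0.000588/0.221 = 0.00266. Swamee-Jain: f = 0.25/(log₁₀[0.00266/3.7 + 5.74/2.067e+05^0.9])² = 0.25/(log₁₀[0.000719 + 9.44e-05])² = 0.25/(-3.09)² = 0.02619.
Total minor-loss coefficient ΣK = 2·0.22 + 2·0.3 + 1·0.46 = 1.5.
ΔP = [f·L/D + ΣK]·(ρV²/2) = [0.02619·2740/0.221 + 1.5]·(1140·1.436²/2) = [324.7 + 1.5]·1175 = 3.832e+05 Pa.
Head loss h_f = ΔP/(ρg) = 3.832e+05/(1140·9.81) = 34.3 m.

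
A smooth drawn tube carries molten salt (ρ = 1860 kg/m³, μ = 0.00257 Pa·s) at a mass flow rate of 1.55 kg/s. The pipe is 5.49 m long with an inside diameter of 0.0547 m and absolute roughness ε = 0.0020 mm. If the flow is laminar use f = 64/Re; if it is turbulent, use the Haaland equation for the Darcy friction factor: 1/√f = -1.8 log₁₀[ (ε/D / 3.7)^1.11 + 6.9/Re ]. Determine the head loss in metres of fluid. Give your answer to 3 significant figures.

A = πD²/4 = π(0.0547)²/4 = 0.00235 m²; mean velocity V = ṁ/(ρA) = 1.55/(1860 · 0.00235) = 0.3546 m/s.
Reynolds number Re = ρVD/μ = 1860 · 0.3546 · 0.0547 / 0.00257 = 1.404e+04.
Re > 4000 → turbulent. Relative roughness ε/D = 2e-06/0.0547 = 3.66e-05. Haaland: 1/√f = -1.8 log₁₀[(3.66e-05/3.7)^1.11 + 6.9/1.404e+04] = -1.8 log₁₀[2.78e-06 + 0.000492] = 5.951, so f = 0.02824.
Darcy-Weisbach: ΔP = f(L/D)(ρV²/2) = 0.02824·(5.49/0.0547)·(1860·0.3546²/2) = 0.02824·100.4·116.9 = 331.5 Pa.
Head loss h_f = ΔP/(ρg) = 331.5/(1860·9.81) = 0.0182 m.

h_f ≈ 0.0182 m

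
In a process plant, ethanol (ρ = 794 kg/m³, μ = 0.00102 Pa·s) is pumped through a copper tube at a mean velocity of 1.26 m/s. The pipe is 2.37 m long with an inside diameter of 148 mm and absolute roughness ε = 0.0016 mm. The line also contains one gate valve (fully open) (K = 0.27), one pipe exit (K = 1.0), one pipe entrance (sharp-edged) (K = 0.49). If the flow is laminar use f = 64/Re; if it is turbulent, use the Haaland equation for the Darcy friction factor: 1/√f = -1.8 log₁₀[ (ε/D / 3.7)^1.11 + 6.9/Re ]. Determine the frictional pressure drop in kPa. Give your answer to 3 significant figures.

Reynolds number Re = ρVD/μ = 794 · 1.26 · 0.148 / 0.00102 = 1.452e+05.
Re > 4000 → turbulent. Relative roughness ε/D = 1.6e-06/0.148 = 1.08e-05. Haaland: 1/√f = -1.8 log₁₀[(1.08e-05/3.7)^1.11 + 6.9/1.452e+05] = -1.8 log₁₀[7.19e-07 + 4.75e-05] = 7.77, so f = 0.01657.
Total minor-loss coefficient ΣK = 1·0.27 + 1·1 + 1·0.49 = 1.76.
ΔP = [f·L/D + ΣK]·(ρV²/2) = [0.01657·2.37/0.148 + 1.76]·(794·1.26²/2) = [0.2653 + 1.76]·630.3 = 1276 Pa.
ΔP = 1276 Pa = 1.28 kPa.

ΔP ≈ 1.28 kPa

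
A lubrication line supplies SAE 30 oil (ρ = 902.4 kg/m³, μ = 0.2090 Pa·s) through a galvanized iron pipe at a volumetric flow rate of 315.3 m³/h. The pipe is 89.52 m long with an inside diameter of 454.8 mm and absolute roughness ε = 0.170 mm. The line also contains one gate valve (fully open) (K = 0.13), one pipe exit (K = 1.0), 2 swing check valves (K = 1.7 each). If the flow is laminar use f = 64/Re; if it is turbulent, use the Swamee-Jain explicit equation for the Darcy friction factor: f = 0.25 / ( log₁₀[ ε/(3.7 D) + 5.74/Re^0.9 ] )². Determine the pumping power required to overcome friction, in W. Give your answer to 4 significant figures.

P ≈ 188.7 W

Q = 315.3 m³/h = 315.3/3600 = 0.08758 m³/s.
Cross-sectional area A = πD²/4 = π(0.4548)²/4 = 0.1625 m²; mean velocity V = Q/A = 0.08758/0.1625 = 0.5391 m/s.
Reynolds number Re = ρVD/μ = 902.4 · 0.5391 · 0.4548 / 0.209 = 1059.
Re < 2300 → laminar flow, so f = 64/Re = 64/1059 = 0.06045 (the turbulent correlation is not needed).
Total minor-loss coefficient ΣK = 1·0.13 + 1·1 + 2·1.7 = 4.53.
ΔP = [f·L/D + ΣK]·(ρV²/2) = [0.06045·89.52/0.4548 + 4.53]·(902.4·0.5391²/2) = [11.9 + 4.53]·131.1 = 2155 Pa.
Pumping power P = QΔP = 0.08758·2155 = 188.71 W = 188.7 W.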